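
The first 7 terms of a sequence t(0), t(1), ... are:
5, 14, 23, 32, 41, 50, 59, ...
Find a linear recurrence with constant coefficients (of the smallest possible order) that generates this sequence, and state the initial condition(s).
Look for the lowest-order linear relation among consecutive terms.
Observation: consecutive differences are constant (= 9).
Check at n=2: 1·14 + 9 = 23. ✓

t(n) = t(n-1) + 9, t(0) = 5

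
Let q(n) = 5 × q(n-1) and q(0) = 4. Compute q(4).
Computing step by step:
q(0) = 4
q(1) = 5 × 4 = 20
q(2) = 5 × 20 = 100
q(3) = 5 × 100 = 500
q(4) = 5 × 500 = 2500

2500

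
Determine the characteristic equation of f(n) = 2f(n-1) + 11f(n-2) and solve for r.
Substitute f(n) = rⁿ and divide through by rⁿ⁻²: r² - 2r - 11 = 0
Discriminant: 2² + 4·11 = 48, not a perfect square, so by the quadratic formula r = (2 ± √48)/2.
General solution: f(n) = A·r₁ⁿ + B·r₂ⁿ where r₁,r₂ = (2 ± √48)/2

Characteristic: r² - 2r - 11 = 0, Roots: r = (2 ± √48)/2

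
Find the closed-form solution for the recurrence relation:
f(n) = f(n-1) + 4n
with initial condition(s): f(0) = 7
Recurrence: f(n) = f(n-1) + 4n, initial: f(0) = 7.
Telescoping: f(n) = f(0) + 4·Σᵢ₌₁ⁿ i = 7 + 4·n(n+1)/2.

f(n) = 4·n(n+1)/2 + 7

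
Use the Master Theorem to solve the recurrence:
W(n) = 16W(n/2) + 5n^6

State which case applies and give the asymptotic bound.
Master Theorem template: W(n) = a·W(n/b) + f(n).
Here: a=16, b=2, f(n)=5n^6
Compute log_b(a) = log_2(16) = 4.
f(n) = 5n^6 = Ω(n^(4+ε)) with ε = 2, and the regularity condition holds (a·f(n/b) = (a/b^6)·f(n) with a/b^6 = 2^-2 < 1). Case 3: W(n) = Θ(f(n)) = Θ(n^6).

Case 3: W(n) = Θ(n^6)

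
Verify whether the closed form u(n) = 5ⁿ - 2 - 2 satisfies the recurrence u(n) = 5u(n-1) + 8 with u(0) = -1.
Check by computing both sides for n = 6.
From the recurrence with u(0) = -1:
  u(0) = -1, u(1) = 3, u(2) = 23, u(3) = 123, u(4) = 623, u(5) = 3123, u(6) = 15623
  so the recurrence gives u(6) = 15623.
From the proposed closed form u(n) = 5ⁿ - 2 - 2:
  u(6) = 15621.
The recurrence gives 15623 but the closed form gives 15621, so the closed form does not satisfy the recurrence.

No, the closed form is incorrect.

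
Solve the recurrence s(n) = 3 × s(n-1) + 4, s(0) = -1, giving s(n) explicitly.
Recurrence: s(n) = 3 × s(n-1) + 4, initial: s(0) = -1.
Try s(n) = A·3ⁿ + C. Substituting: A·3ⁿ + C = 3(A·3ⁿ⁻¹ + C) + 4 = A·3ⁿ + 3C + 4, so C = 3C + 4, giving C = -2. Then s(0) = A - 2 = -1 gives A = 1.

s(n) = 3ⁿ - 2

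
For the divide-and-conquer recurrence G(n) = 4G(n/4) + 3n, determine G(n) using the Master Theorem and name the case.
Master Theorem template: G(n) = a·G(n/b) + f(n).
Here: a=4, b=4, f(n)=3n
Compute log_b(a) = log_4(4) = 1.
f(n) = 3n = Θ(n). Case 2: G(n) = Θ(n log n).

Case 2: G(n) = Θ(n log n)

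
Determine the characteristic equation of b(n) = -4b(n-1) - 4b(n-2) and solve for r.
Substitute b(n) = rⁿ and divide through by rⁿ⁻²: r² + 4r + 4 = 0
Factor: (r + 2)² = 0, so r = -2 (double root).
General solution: b(n) = (A + Bn)·(-2)ⁿ

Characteristic: r² + 4r + 4 = 0, Roots: r = -2 (double root)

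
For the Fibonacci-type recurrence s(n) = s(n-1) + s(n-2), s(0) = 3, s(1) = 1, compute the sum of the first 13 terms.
Computing the sequence terms: 3, 1, 4, 5, 9, 14, 23, 37, 60, 97, 157, 254, 411
Adding these values together:

1075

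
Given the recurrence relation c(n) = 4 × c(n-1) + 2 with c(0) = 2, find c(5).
Computing step by step:
c(0) = 2
c(1) = 4 × 2 + 2 = 10
c(2) = 4 × 10 + 2 = 42
c(3) = 4 × 42 + 2 = 170
c(4) = 4 × 170 + 2 = 682
c(5) = 4 × 682 + 2 = 2730

2730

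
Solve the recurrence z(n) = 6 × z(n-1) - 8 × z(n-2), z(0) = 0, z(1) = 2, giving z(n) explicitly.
Recurrence: z(n) = 6 × z(n-1) - 8 × z(n-2), initial: z(0) = 0, z(1) = 2.
Characteristic equation: r² - 6r + 8 = 0, which factors as (r - 4)(r - 2) = 0, so r = 4, 2. General solution z(n) = A·4ⁿ + B·2ⁿ. From z(0) = 0: A + B = 0. From z(1) = 2: 4A + 2B = 2. Solving gives A = 1, B = -1.

z(n) = 4ⁿ - 2ⁿ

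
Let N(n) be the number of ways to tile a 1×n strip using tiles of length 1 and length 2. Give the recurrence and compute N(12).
Condition on the last tile: it has length 1 (leaving a 1×(n-1) strip) or length 2 (leaving a 1×(n-2) strip), so N(n) = N(n-1) + N(n-2) (order-2 linear recurrence).
For 0 ≤ i < 2 only unit tiles fit, so N(i) = 1.
Iterating the recurrence: N(2) = 2, N(3) = 3, N(4) = 5, N(5) = 8, N(6) = 13, N(7) = 21, N(8) = 34, N(9) = 55, N(10) = 89, N(11) = 144, N(12) = 233.

N(n) = N(n-1) + N(n-2), with N(i) = 1 for 0 ≤ i < 2; N(12) = 233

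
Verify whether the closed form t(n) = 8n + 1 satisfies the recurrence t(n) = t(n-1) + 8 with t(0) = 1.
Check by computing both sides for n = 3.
From the recurrence with t(0) = 1:
  t(0) = 1, t(1) = 9, t(2) = 17, t(3) = 25
  so the recurrence gives t(3) = 25.
From the proposed closed form t(n) = 8n + 1:
  t(3) = 25.
Both sides give 25 at n = 3, and the initial condition(s) match, so the closed form is consistent.

Yes, the closed form is correct.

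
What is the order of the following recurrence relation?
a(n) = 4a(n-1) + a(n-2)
The order is the largest lag k for which a(n-k) appears. Here the deepest term is a(n-2), so the order is 2.

Order 2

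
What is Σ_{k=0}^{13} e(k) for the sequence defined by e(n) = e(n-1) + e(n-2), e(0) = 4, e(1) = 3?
Computing the sequence terms: 4, 3, 7, 10, 17, 27, 44, 71, 115, 186, 301, 487, 788, 1275
Adding these values together:

3335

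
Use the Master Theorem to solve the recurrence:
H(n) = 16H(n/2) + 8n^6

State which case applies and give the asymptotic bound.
Master Theorem template: H(n) = a·H(n/b) + f(n).
Here: a=16, b=2, f(n)=8n^6
Compute log_b(a) = log_2(16) = 4.
f(n) = 8n^6 = Ω(n^(4+ε)) with ε = 2, and the regularity condition holds (a·f(n/b) = (a/b^6)·f(n) with a/b^6 = 2^-2 < 1). Case 3: H(n) = Θ(f(n)) = Θ(n^6).

Case 3: H(n) = Θ(n^6)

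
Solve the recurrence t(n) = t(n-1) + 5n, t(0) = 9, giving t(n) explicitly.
Recurrence: t(n) = t(n-1) + 5n, initial: t(0) = 9.
Telescoping: t(n) = t(0) + 5·Σᵢ₌₁ⁿ i = 9 + 5·n(n+1)/2.

t(n) = 5·n(n+1)/2 + 9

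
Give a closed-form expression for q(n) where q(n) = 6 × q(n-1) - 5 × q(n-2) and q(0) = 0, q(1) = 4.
Recurrence: q(n) = 6 × q(n-1) - 5 × q(n-2), initial: q(0) = 0, q(1) = 4.
Characteristic equation: r² - 6r + 5 = 0, which factors as (r - 5)(r - 1) = 0, so r = 5, 1. General solution q(n) = A·5ⁿ + B·1ⁿ. From q(0) = 0: A + B = 0. From q(1) = 4: 5A + 1B = 4. Solving gives A = 1, B = -1.

q(n) = 5ⁿ - 1ⁿ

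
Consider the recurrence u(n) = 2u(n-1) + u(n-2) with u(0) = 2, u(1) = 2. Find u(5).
Computing the sequence terms:
2, 2, 6, 14, 34, 82

82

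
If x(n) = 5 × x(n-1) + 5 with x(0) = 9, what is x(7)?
Computing step by step:
x(0) = 9
x(1) = 5 × 9 + 5 = 50
x(2) = 5 × 50 + 5 = 255
x(3) = 5 × 255 + 5 = 1280
x(4) = 5 × 1280 + 5 = 6405
x(5) = 5 × 6405 + 5 = 32030
x(6) = 5 × 32030 + 5 = 160155
x(7) = 5 × 160155 + 5 = 800780

800780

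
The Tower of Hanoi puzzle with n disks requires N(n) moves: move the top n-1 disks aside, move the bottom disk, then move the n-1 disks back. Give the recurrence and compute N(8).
Moving n disks = move the top n-1 disks aside (N(n-1) moves) + move the largest disk (1 move) + move the n-1 disks back on top (N(n-1) moves), so N(n) = 2N(n-1) + 1, with N(1) = 1 (a single disk takes one move).
First terms: 1, 3, 7, 15, 31, 63, … — each is one less than a power of 2. Indeed N(n) + 1 = 2(N(n-1) + 1) with N(1) + 1 = 2, so N(n) + 1 = 2ⁿ and N(n) = 2ⁿ - 1.
Hence N(8) = 2^8 - 1 = 256 - 1 = 255.

N(n) = 2N(n-1) + 1, N(1) = 1; N(8) = 255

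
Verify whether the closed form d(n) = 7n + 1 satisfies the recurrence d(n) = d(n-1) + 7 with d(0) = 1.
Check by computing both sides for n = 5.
From the recurrence with d(0) = 1:
  d(0) = 1, d(1) = 8, d(2) = 15, d(3) = 22, d(4) = 29, d(5) = 36
  so the recurrence gives d(5) = 36.
From the proposed closed form d(n) = 7n + 1:
  d(5) = 36.
Both sides give 36 at n = 5, and the initial condition(s) match, so the closed form is consistent.

Yes, the closed form is correct.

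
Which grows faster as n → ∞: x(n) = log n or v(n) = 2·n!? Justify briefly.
Comparing growth rates:
Growth-rate hierarchy: log n ≺ any polynomial ≺ any exponential cⁿ (c>1) ≺ n! ≺ nⁿ.
factorial dominates logarithmic asymptotically.

v(n) grows faster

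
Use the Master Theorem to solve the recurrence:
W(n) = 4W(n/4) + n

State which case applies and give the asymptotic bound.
Master Theorem template: W(n) = a·W(n/b) + f(n).
Here: a=4, b=4, f(n)=n
Compute log_b(a) = log_4(4) = 1.
f(n) = n = Θ(n). Case 2: W(n) = Θ(n log n).

Case 2: W(n) = Θ(n log n)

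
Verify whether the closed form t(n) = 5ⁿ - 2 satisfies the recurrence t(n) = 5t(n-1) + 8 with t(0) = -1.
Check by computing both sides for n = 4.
From the recurrence with t(0) = -1:
  t(0) = -1, t(1) = 3, t(2) = 23, t(3) = 123, t(4) = 623
  so the recurrence gives t(4) = 623.
From the proposed closed form t(n) = 5ⁿ - 2:
  t(4) = 623.
Both sides give 623 at n = 4, and the initial condition(s) match, so the closed form is consistent.

Yes, the closed form is correct.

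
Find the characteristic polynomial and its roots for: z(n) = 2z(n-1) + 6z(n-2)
Substitute z(n) = rⁿ and divide through by rⁿ⁻²: r² - 2r - 6 = 0
Discriminant: 2² + 4·6 = 28, not a perfect square, so by the quadratic formula r = (2 ± √28)/2.
General solution: z(n) = A·r₁ⁿ + B·r₂ⁿ where r₁,r₂ = (2 ± √28)/2

Characteristic: r² - 2r - 6 = 0, Roots: r = (2 ± √28)/2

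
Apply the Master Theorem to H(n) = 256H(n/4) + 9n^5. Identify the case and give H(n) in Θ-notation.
Master Theorem template: H(n) = a·H(n/b) + f(n).
Here: a=256, b=4, f(n)=9n^5
Compute log_b(a) = log_4(256) = 4.
f(n) = 9n^5 = Ω(n^(4+ε)) with ε = 1, and the regularity condition holds (a·f(n/b) = (a/b^5)·f(n) with a/b^5 = 4^-1 < 1). Case 3: H(n) = Θ(f(n)) = Θ(n^5).

Case 3: H(n) = Θ(n^5)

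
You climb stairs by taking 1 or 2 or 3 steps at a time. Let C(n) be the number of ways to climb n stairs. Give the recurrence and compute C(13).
Condition on the size of the last step (1 to 3): before it there were n-1, …, n-3 stairs climbed, and these cases are disjoint, so C(n) = C(n-1) + C(n-2) + C(n-3) (order-3 linear recurrence).
Initial conditions by direct count (compositions of i into parts ≤ 3): C(1) = 1; C(2) = 2; C(3) = 4.
Iterating the recurrence: C(4) = 7, C(5) = 13, C(6) = 24, C(7) = 44, C(8) = 81, C(9) = 149, C(10) = 274, C(11) = 504, C(12) = 927, C(13) = 1705.

C(n) = C(n-1) + C(n-2) + C(n-3), C(1) = 1, C(2) = 2, C(3) = 4; C(13) = 1705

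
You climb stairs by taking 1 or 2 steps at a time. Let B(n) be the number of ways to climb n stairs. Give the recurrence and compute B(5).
Condition on the size of the last step (1 to 2): before it there were n-1, …, n-2 stairs climbed, and these cases are disjoint, so B(n) = B(n-1) + B(n-2) (Fibonacci-type sequence).
Initial conditions by direct count (compositions of i into parts ≤ 2): B(1) = 1; B(2) = 2.
Iterating the recurrence: B(3) = 3, B(4) = 5, B(5) = 8.

B(n) = B(n-1) + B(n-2), B(1) = 1, B(2) = 2; B(5) = 8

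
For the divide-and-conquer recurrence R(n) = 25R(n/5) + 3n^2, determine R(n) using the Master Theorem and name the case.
Master Theorem template: R(n) = a·R(n/b) + f(n).
Here: a=25, b=5, f(n)=3n^2
Compute log_b(a) = log_5(25) = 2.
f(n) = 3n^2 = Θ(n^2). Case 2: R(n) = Θ(n^2 log n).

Case 2: R(n) = Θ(n^2 log n)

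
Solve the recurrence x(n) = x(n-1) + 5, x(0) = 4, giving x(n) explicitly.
Recurrence: x(n) = x(n-1) + 5, initial: x(0) = 4.
Each step adds 5, so x(n) = x(0) + 5n = 5n + 4.

x(n) = 5n + 4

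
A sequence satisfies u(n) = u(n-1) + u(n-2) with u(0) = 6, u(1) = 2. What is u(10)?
Computing the sequence terms:
6, 2, 8, 10, 18, 28, 46, 74, 120, 194, 314

314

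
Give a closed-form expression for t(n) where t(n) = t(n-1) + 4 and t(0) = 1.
Recurrence: t(n) = t(n-1) + 4, initial: t(0) = 1.
Each step adds 4, so t(n) = t(0) + 4n = 4n + 1.

t(n) = 4n + 1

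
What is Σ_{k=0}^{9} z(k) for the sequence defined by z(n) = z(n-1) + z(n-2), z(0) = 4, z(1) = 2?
Computing the sequence terms: 4, 2, 6, 8, 14, 22, 36, 58, 94, 152
Adding these values together:

396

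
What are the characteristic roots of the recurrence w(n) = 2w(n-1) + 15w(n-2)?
Substitute w(n) = rⁿ and divide through by rⁿ⁻²: r² - 2r - 15 = 0
Factor: (r - 5)(r + 3) = 0, so r = 5, -3.
General solution: w(n) = A·5ⁿ + B·(-3)ⁿ

Characteristic: r² - 2r - 15 = 0, Roots: r = 5, -3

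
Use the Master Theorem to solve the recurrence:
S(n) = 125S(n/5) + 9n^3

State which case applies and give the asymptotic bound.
Master Theorem template: S(n) = a·S(n/b) + f(n).
Here: a=125, b=5, f(n)=9n^3
Compute log_b(a) = log_5(125) = 3.
f(n) = 9n^3 = Θ(n^3). Case 2: S(n) = Θ(n^3 log n).

Case 2: S(n) = Θ(n^3 log n)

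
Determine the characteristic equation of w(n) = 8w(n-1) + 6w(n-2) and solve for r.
Substitute w(n) = rⁿ and divide through by rⁿ⁻²: r² - 8r - 6 = 0
Discriminant: 8² + 4·6 = 88, not a perfect square, so by the quadratic formula r = (8 ± √88)/2.
General solution: w(n) = A·r₁ⁿ + B·r₂ⁿ where r₁,r₂ = (8 ± √88)/2

Characteristic: r² - 8r - 6 = 0, Roots: r = (8 ± √88)/2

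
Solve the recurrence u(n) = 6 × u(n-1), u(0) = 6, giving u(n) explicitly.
Recurrence: u(n) = 6 × u(n-1), initial: u(0) = 6.
Each term is 6 times the previous, so this is geometric with ratio 6. After n steps: u(n) = u(0)·6ⁿ = 6·6ⁿ.

u(n) = 6·6ⁿ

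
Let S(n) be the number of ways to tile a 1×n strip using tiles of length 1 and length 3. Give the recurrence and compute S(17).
Condition on the last tile: it has length 1 (leaving a 1×(n-1) strip) or length 3 (leaving a 1×(n-3) strip), so S(n) = S(n-1) + S(n-3) (order-3 linear recurrence).
For 0 ≤ i < 3 only unit tiles fit, so S(i) = 1.
Iterating the recurrence: S(3) = 2, S(4) = 3, S(5) = 4, S(6) = 6, S(7) = 9, S(8) = 13, S(9) = 19, S(10) = 28, S(11) = 41, S(12) = 60, S(13) = 88, S(14) = 129, S(15) = 189, S(16) = 277, S(17) = 406.

S(n) = S(n-1) + S(n-3), with S(i) = 1 for 0 ≤ i < 3; S(17) = 406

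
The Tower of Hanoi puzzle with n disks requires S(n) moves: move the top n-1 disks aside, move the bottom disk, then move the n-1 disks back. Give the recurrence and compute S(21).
Moving n disks = move the top n-1 disks aside (S(n-1) moves) + move the largest disk (1 move) + move the n-1 disks back on top (S(n-1) moves), so S(n) = 2S(n-1) + 1, with S(1) = 1 (a single disk takes one move).
First terms: 1, 3, 7, 15, 31, 63, … — each is one less than a power of 2. Indeed S(n) + 1 = 2(S(n-1) + 1) with S(1) + 1 = 2, so S(n) + 1 = 2ⁿ and S(n) = 2ⁿ - 1.
Hence S(21) = 2^21 - 1 = 2097152 - 1 = 2097151.

S(n) = 2S(n-1) + 1, S(1) = 1; S(21) = 2097151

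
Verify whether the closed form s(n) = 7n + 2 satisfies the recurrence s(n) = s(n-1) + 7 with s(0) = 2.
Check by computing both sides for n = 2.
From the recurrence with s(0) = 2:
  s(0) = 2, s(1) = 9, s(2) = 16
  so the recurrence gives s(2) = 16.
From the proposed closed form s(n) = 7n + 2:
  s(2) = 16.
Both sides give 16 at n = 2, and the initial condition(s) match, so the closed form is consistent.

Yes, the closed form is correct.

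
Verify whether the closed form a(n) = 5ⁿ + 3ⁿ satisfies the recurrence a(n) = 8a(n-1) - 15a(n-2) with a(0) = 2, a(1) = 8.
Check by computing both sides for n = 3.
From the recurrence with a(0) = 2, a(1) = 8:
  a(0) = 2, a(1) = 8, a(2) = 34, a(3) = 152
  so the recurrence gives a(3) = 152.
From the proposed closed form a(n) = 5ⁿ + 3ⁿ:
  a(3) = 152.
Both sides give 152 at n = 3, and the initial condition(s) match, so the closed form is consistent.

Yes, the closed form is correct.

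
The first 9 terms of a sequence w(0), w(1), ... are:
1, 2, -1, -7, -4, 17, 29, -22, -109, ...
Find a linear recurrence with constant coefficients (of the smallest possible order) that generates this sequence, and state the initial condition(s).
Look for the lowest-order linear relation among consecutive terms.
Observation: w(n) - 1·w(n-1) - (-3)·w(n-2) = 0 holds for the shown terms, and no order-1 relation w(n) = α·w(n-1) + β fits.
Check at n=3: 1·-1 + (-3)·2 = -7. ✓

w(n) = w(n-1) - 3w(n-2), w(0) = 1, w(1) = 2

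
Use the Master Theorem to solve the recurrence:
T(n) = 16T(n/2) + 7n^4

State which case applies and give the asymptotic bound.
Master Theorem template: T(n) = a·T(n/b) + f(n).
Here: a=16, b=2, f(n)=7n^4
Compute log_b(a) = log_2(16) = 4.
f(n) = 7n^4 = Θ(n^4). Case 2: T(n) = Θ(n^4 log n).

Case 2: T(n) = Θ(n^4 log n)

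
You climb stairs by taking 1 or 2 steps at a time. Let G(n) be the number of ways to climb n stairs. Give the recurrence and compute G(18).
Condition on the size of the last step (1 to 2): before it there were n-1, …, n-2 stairs climbed, and these cases are disjoint, so G(n) = G(n-1) + G(n-2) (Fibonacci-type sequence).
Initial conditions by direct count (compositions of i into parts ≤ 2): G(1) = 1; G(2) = 2.
Iterating the recurrence: G(3) = 3, G(4) = 5, G(5) = 8, G(6) = 13, G(7) = 21, G(8) = 34, G(9) = 55, G(10) = 89, G(11) = 144, G(12) = 233, G(13) = 377, G(14) = 610, G(15) = 987, G(16) = 1597, G(17) = 2584, G(18) = 4181.

G(n) = G(n-1) + G(n-2), G(1) = 1, G(2) = 2; G(18) = 4181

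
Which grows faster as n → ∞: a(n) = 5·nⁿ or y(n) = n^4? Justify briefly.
Comparing growth rates:
Growth-rate hierarchy: log n ≺ any polynomial ≺ any exponential cⁿ (c>1) ≺ n! ≺ nⁿ.
super-exponential nⁿ dominates polynomial degree 4 asymptotically.

a(n) grows faster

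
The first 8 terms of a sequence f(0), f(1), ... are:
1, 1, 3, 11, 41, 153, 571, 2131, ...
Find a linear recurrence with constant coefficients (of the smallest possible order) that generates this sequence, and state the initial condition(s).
Look for the lowest-order linear relation among consecutive terms.
Observation: f(n) - 4·f(n-1) - (-1)·f(n-2) = 0 holds for the shown terms, and no order-1 relation f(n) = α·f(n-1) + β fits.
Check at n=3: 4·3 + (-1)·1 = 11. ✓

f(n) = 4f(n-1) - f(n-2), f(0) = 1, f(1) = 1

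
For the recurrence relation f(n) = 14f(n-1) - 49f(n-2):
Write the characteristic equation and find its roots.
Substitute f(n) = rⁿ and divide through by rⁿ⁻²: r² - 14r + 49 = 0
Factor: (r - 7)² = 0, so r = 7 (double root).
General solution: f(n) = (A + Bn)·7ⁿ

Characteristic: r² - 14r + 49 = 0, Roots: r = 7 (double root)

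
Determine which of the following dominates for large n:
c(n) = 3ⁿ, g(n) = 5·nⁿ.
Comparing growth rates:
Growth-rate hierarchy: log n ≺ any polynomial ≺ any exponential cⁿ (c>1) ≺ n! ≺ nⁿ.
super-exponential nⁿ dominates exponential base 3 asymptotically.

g(n) grows faster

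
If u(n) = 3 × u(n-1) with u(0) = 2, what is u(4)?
Computing step by step:
u(0) = 2
u(1) = 3 × 2 = 6
u(2) = 3 × 6 = 18
u(3) = 3 × 18 = 54
u(4) = 3 × 54 = 162

162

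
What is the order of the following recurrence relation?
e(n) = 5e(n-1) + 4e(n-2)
The order is the largest lag k for which e(n-k) appears. Here the deepest term is e(n-2), so the order is 2.

Order 2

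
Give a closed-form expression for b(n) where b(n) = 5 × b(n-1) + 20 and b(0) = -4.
Recurrence: b(n) = 5 × b(n-1) + 20, initial: b(0) = -4.
Try b(n) = A·5ⁿ + C. Substituting: A·5ⁿ + C = 5(A·5ⁿ⁻¹ + C) + 20 = A·5ⁿ + 5C + 20, so C = 5C + 20, giving C = -5. Then b(0) = A - 5 = -4 gives A = 1.

b(n) = 5ⁿ - 5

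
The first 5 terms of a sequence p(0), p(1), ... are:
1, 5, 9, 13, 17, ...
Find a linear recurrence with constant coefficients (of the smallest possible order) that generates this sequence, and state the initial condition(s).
Look for the lowest-order linear relation among consecutive terms.
Observation: consecutive differences are constant (= 4).
Check at n=2: 1·5 + 4 = 9. ✓

p(n) = p(n-1) + 4, p(0) = 1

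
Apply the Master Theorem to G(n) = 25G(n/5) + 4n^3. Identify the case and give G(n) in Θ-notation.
Master Theorem template: G(n) = a·G(n/b) + f(n).
Here: a=25, b=5, f(n)=4n^3
Compute log_b(a) = log_5(25) = 2.
f(n) = 4n^3 = Ω(n^(2+ε)) with ε = 1, and the regularity condition holds (a·f(n/b) = (a/b^3)·f(n) with a/b^3 = 5^-1 < 1). Case 3: G(n) = Θ(f(n)) = Θ(n^3).

Case 3: G(n) = Θ(n^3)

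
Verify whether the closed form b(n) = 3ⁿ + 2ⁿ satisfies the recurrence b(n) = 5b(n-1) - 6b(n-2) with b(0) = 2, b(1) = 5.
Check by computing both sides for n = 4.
From the recurrence with b(0) = 2, b(1) = 5:
  b(0) = 2, b(1) = 5, b(2) = 13, b(3) = 35, b(4) = 97
  so the recurrence gives b(4) = 97.
From the proposed closed form b(n) = 3ⁿ + 2ⁿ:
  b(4) = 97.
Both sides give 97 at n = 4, and the initial condition(s) match, so the closed form is consistent.

Yes, the closed form is correct.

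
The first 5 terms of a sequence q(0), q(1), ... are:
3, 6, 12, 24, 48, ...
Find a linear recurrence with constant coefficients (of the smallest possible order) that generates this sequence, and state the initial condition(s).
Look for the lowest-order linear relation among consecutive terms.
Observation: each term is 2× the previous.
Check at n=2: 2·6 = 12. ✓

q(n) = 2 × q(n-1), q(0) = 3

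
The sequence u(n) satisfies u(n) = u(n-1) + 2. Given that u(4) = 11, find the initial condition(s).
u(4) = u(0) + 4·2, so u(0) = 11 - 8 = 3.

u(0) = 3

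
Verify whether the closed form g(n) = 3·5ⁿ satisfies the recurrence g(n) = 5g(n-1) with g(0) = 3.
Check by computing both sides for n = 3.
From the recurrence with g(0) = 3:
  g(0) = 3, g(1) = 15, g(2) = 75, g(3) = 375
  so the recurrence gives g(3) = 375.
From the proposed closed form g(n) = 3·5ⁿ:
  g(3) = 375.
Both sides give 375 at n = 3, and the initial condition(s) match, so the closed form is consistent.

Yes, the closed form is correct.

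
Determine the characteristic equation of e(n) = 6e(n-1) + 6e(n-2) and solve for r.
Substitute e(n) = rⁿ and divide through by rⁿ⁻²: r² - 6r - 6 = 0
Discriminant: 6² + 4·6 = 60, not a perfect square, so by the quadratic formula r = (6 ± √60)/2.
General solution: e(n) = A·r₁ⁿ + B·r₂ⁿ where r₁,r₂ = (6 ± √60)/2

Characteristic: r² - 6r - 6 = 0, Roots: r = (6 ± √60)/2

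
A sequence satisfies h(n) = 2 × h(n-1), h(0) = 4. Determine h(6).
Computing step by step:
h(0) = 4
h(1) = 2 × 4 = 8
h(2) = 2 × 8 = 16
h(3) = 2 × 16 = 32
h(4) = 2 × 32 = 64
h(5) = 2 × 64 = 128
h(6) = 2 × 128 = 256

256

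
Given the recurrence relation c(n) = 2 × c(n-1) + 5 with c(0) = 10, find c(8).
Computing step by step:
c(0) = 10
c(1) = 2 × 10 + 5 = 25
c(2) = 2 × 25 + 5 = 55
c(3) = 2 × 55 + 5 = 115
c(4) = 2 × 115 + 5 = 235
c(5) = 2 × 235 + 5 = 475
c(6) = 2 × 475 + 5 = 955
c(7) = 2 × 955 + 5 = 1915
c(8) = 2 × 1915 + 5 = 3835

3835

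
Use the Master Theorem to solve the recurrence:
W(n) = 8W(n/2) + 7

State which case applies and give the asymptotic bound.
Master Theorem template: W(n) = a·W(n/b) + f(n).
Here: a=8, b=2, f(n)=7
Compute log_b(a) = log_2(8) = 3.
f(n) = 7 = O(n^(3-ε)) with ε = 3. Case 1: W(n) = Θ(n^log_b(a)) = Θ(n^3).

Case 1: W(n) = Θ(n^3)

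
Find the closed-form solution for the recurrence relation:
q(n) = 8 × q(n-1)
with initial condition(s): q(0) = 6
Recurrence: q(n) = 8 × q(n-1), initial: q(0) = 6.
Each term is 8 times the previous, so this is geometric with ratio 8. After n steps: q(n) = q(0)·8ⁿ = 6·8ⁿ.

q(n) = 6·8ⁿ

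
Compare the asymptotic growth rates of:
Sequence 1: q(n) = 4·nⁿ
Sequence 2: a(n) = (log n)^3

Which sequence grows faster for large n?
Comparing growth rates:
Growth-rate hierarchy: log n ≺ any polynomial ≺ any exponential cⁿ (c>1) ≺ n! ≺ nⁿ.
super-exponential nⁿ dominates polylogarithmic (log n)^3 asymptotically.

q(n) grows faster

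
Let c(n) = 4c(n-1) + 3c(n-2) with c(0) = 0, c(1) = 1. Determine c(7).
Computing the sequence terms:
0, 1, 4, 19, 88, 409, 1900, 8827

8827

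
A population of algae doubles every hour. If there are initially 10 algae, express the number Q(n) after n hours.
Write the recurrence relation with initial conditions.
Each hour multiplies the count by 2, so the count after n hours depends only on the count after n-1 hours: Q(n) = 2 × Q(n-1). The starting count gives Q(0) = 10.
Unrolling n times gives the closed form Q(n) = 10 × 2ⁿ.

Q(n) = 2 × Q(n-1), Q(0) = 10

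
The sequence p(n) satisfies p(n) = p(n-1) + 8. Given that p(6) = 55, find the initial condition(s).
p(6) = p(0) + 6·8, so p(0) = 55 - 48 = 7.

p(0) = 7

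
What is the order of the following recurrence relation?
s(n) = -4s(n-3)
The order is the largest lag k for which s(n-k) appears. Here the deepest term is s(n-3), so the order is 3.

Order 3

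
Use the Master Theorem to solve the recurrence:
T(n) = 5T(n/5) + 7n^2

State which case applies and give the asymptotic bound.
Master Theorem template: T(n) = a·T(n/b) + f(n).
Here: a=5, b=5, f(n)=7n^2
Compute log_b(a) = log_5(5) = 1.
f(n) = 7n^2 = Ω(n^(1+ε)) with ε = 1, and the regularity condition holds (a·f(n/b) = (a/b^2)·f(n) with a/b^2 = 5^-1 < 1). Case 3: T(n) = Θ(f(n)) = Θ(n^2).

Case 3: T(n) = Θ(n^2)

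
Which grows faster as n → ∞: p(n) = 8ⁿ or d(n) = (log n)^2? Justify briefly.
Comparing growth rates:
Growth-rate hierarchy: log n ≺ any polynomial ≺ any exponential cⁿ (c>1) ≺ n! ≺ nⁿ.
exponential base 8 dominates polylogarithmic (log n)^2 asymptotically.

p(n) grows faster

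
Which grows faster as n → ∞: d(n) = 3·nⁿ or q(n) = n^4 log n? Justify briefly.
Comparing growth rates:
Growth-rate hierarchy: log n ≺ any polynomial ≺ any exponential cⁿ (c>1) ≺ n! ≺ nⁿ.
super-exponential nⁿ dominates polynomial degree 4 (with log factor) asymptotically.

d(n) grows faster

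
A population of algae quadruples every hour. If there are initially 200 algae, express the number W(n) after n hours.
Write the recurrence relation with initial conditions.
Each hour multiplies the count by 4, so the count after n hours depends only on the count after n-1 hours: W(n) = 4 × W(n-1). The starting count gives W(0) = 200.
Unrolling n times gives the closed form W(n) = 200 × 4ⁿ.

W(n) = 4 × W(n-1), W(0) = 200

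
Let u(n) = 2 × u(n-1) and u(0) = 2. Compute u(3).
Computing step by step:
u(0) = 2
u(1) = 2 × 2 = 4
u(2) = 2 × 4 = 8
u(3) = 2 × 8 = 16

16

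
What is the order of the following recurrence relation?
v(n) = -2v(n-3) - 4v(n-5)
The order is the largest lag k for which v(n-k) appears. Here the deepest term is v(n-5), so the order is 5.

Order 5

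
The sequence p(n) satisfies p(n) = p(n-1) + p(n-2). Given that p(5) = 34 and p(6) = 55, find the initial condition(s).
Work backwards using p(k) = p(k+2) - p(k+1):
p(4) = p(6) - p(5) = 55 - 34 = 21
p(3) = p(5) - p(4) = 34 - 21 = 13
p(2) = p(4) - p(3) = 21 - 13 = 8
p(1) = p(3) - p(2) = 13 - 8 = 5
p(0) = p(2) - p(1) = 8 - 5 = 3

p(0) = 3, p(1) = 5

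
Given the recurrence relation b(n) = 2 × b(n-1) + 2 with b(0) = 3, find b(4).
Computing step by step:
b(0) = 3
b(1) = 2 × 3 + 2 = 8
b(2) = 2 × 8 + 2 = 18
b(3) = 2 × 18 + 2 = 38
b(4) = 2 × 38 + 2 = 78

78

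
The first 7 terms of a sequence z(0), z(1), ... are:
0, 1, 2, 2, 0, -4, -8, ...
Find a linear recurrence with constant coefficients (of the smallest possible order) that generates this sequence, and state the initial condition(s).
Look for the lowest-order linear relation among consecutive terms.
Observation: z(n) - 2·z(n-1) - (-2)·z(n-2) = 0 holds for the shown terms, and no order-1 relation z(n) = α·z(n-1) + β fits.
Check at n=3: 2·2 + (-2)·1 = 2. ✓

z(n) = 2z(n-1) - 2z(n-2), z(0) = 0, z(1) = 1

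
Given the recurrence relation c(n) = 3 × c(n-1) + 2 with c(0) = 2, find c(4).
Computing step by step:
c(0) = 2
c(1) = 3 × 2 + 2 = 8
c(2) = 3 × 8 + 2 = 26
c(3) = 3 × 26 + 2 = 80
c(4) = 3 × 80 + 2 = 242

242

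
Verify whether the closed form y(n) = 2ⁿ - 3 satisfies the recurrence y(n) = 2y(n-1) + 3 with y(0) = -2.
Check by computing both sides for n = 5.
From the recurrence with y(0) = -2:
  y(0) = -2, y(1) = -1, y(2) = 1, y(3) = 5, y(4) = 13, y(5) = 29
  so the recurrence gives y(5) = 29.
From the proposed closed form y(n) = 2ⁿ - 3:
  y(5) = 29.
Both sides give 29 at n = 5, and the initial condition(s) match, so the closed form is consistent.

Yes, the closed form is correct.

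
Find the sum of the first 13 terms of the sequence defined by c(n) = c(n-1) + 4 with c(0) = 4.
Computing the sequence terms: 4, 8, 12, 16, 20, 24, 28, 32, 36, 40, 44, 48, 52
Adding these values together:

364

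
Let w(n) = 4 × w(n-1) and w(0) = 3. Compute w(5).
Computing step by step:
w(0) = 3
w(1) = 4 × 3 = 12
w(2) = 4 × 12 = 48
w(3) = 4 × 48 = 192
w(4) = 4 × 192 = 768
w(5) = 4 × 768 = 3072

3072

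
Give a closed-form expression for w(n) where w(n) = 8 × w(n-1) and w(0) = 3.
Recurrence: w(n) = 8 × w(n-1), initial: w(0) = 3.
Each term is 8 times the previous, so this is geometric with ratio 8. After n steps: w(n) = w(0)·8ⁿ = 3·8ⁿ.

w(n) = 3·8ⁿ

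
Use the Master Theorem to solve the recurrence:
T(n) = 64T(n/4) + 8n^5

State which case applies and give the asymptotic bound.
Master Theorem template: T(n) = a·T(n/b) + f(n).
Here: a=64, b=4, f(n)=8n^5
Compute log_b(a) = log_4(64) = 3.
f(n) = 8n^5 = Ω(n^(3+ε)) with ε = 2, and the regularity condition holds (a·f(n/b) = (a/b^5)·f(n) with a/b^5 = 4^-2 < 1). Case 3: T(n) = Θ(f(n)) = Θ(n^5).

Case 3: T(n) = Θ(n^5)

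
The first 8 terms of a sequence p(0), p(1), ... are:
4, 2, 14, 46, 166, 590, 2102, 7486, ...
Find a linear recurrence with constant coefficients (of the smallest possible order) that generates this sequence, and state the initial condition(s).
Look for the lowest-order linear relation among consecutive terms.
Observation: p(n) - 3·p(n-1) - (2)·p(n-2) = 0 holds for the shown terms, and no order-1 relation p(n) = α·p(n-1) + β fits.
Check at n=3: 3·14 + (2)·2 = 46. ✓

p(n) = 3p(n-1) + 2p(n-2), p(0) = 4, p(1) = 2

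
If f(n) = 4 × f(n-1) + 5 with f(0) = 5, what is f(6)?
Computing step by step:
f(0) = 5
f(1) = 4 × 5 + 5 = 25
f(2) = 4 × 25 + 5 = 105
f(3) = 4 × 105 + 5 = 425
f(4) = 4 × 425 + 5 = 1705
f(5) = 4 × 1705 + 5 = 6825
f(6) = 4 × 6825 + 5 = 27305

27305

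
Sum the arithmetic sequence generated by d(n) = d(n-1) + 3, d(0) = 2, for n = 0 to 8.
Computing the sequence terms: 2, 5, 8, 11, 14, 17, 20, 23, 26
Adding these values together:

126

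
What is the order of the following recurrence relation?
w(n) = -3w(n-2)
The order is the largest lag k for which w(n-k) appears. Here the deepest term is w(n-2), so the order is 2.

Order 2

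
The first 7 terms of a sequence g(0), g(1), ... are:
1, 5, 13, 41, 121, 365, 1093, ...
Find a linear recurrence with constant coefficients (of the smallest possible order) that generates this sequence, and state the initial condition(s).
Look for the lowest-order linear relation among consecutive terms.
Observation: g(n) - 2·g(n-1) - (3)·g(n-2) = 0 holds for the shown terms, and no order-1 relation g(n) = α·g(n-1) + β fits.
Check at n=3: 2·13 + (3)·5 = 41. ✓

g(n) = 2g(n-1) + 3g(n-2), g(0) = 1, g(1) = 5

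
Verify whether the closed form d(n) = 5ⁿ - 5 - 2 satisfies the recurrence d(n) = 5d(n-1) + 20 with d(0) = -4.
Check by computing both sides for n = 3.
From the recurrence with d(0) = -4:
  d(0) = -4, d(1) = 0, d(2) = 20, d(3) = 120
  so the recurrence gives d(3) = 120.
From the proposed closed form d(n) = 5ⁿ - 5 - 2:
  d(3) = 118.
The recurrence gives 120 but the closed form gives 118, so the closed form does not satisfy the recurrence.

No, the closed form is incorrect.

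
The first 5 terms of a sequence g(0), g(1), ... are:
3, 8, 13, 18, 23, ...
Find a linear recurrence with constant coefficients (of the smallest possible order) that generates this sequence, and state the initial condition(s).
Look for the lowest-order linear relation among consecutive terms.
Observation: consecutive differences are constant (= 5).
Check at n=2: 1·8 + 5 = 13. ✓

g(n) = g(n-1) + 5, g(0) = 3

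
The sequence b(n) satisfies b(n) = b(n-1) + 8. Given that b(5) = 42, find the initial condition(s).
b(5) = b(0) + 5·8, so b(0) = 42 - 40 = 2.

b(0) = 2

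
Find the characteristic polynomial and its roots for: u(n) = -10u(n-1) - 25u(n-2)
Substitute u(n) = rⁿ and divide through by rⁿ⁻²: r² + 10r + 25 = 0
Factor: (r + 5)² = 0, so r = -5 (double root).
General solution: u(n) = (A + Bn)·(-5)ⁿ

Characteristic: r² + 10r + 25 = 0, Roots: r = -5 (double root)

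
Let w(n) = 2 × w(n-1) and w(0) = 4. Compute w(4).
Computing step by step:
w(0) = 4
w(1) = 2 × 4 = 8
w(2) = 2 × 8 = 16
w(3) = 2 × 16 = 32
w(4) = 2 × 32 = 64

64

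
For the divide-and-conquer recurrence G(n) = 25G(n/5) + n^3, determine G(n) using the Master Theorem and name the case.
Master Theorem template: G(n) = a·G(n/b) + f(n).
Here: a=25, b=5, f(n)=n^3
Compute log_b(a) = log_5(25) = 2.
f(n) = n^3 = Ω(n^(2+ε)) with ε = 1, and the regularity condition holds (a·f(n/b) = (a/b^3)·f(n) with a/b^3 = 5^-1 < 1). Case 3: G(n) = Θ(f(n)) = Θ(n^3).

Case 3: G(n) = Θ(n^3)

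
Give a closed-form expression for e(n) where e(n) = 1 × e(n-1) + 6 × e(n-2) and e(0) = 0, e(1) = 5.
Recurrence: e(n) = 1 × e(n-1) + 6 × e(n-2), initial: e(0) = 0, e(1) = 5.
Characteristic equation: r² - 1r - 6 = 0, which factors as (r - 3)(r + 2) = 0, so r = 3, -2. General solution e(n) = A·3ⁿ + B·(-2)ⁿ. From e(0) = 0: A + B = 0. From e(1) = 5: 3A - 2B = 5. Solving gives A = 1, B = -1.

e(n) = 3ⁿ - (-2)ⁿ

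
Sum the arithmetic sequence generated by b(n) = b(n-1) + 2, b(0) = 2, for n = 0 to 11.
Computing the sequence terms: 2, 4, 6, 8, 10, 12, 14, 16, 18, 20, 22, 24
Adding these values together:

156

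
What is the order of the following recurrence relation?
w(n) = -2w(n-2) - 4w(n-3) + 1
The order is the largest lag k for which w(n-k) appears. Here the deepest term is w(n-3) (the 1 term is non-homogeneous and does not affect the order), so the order is 3.

Order 3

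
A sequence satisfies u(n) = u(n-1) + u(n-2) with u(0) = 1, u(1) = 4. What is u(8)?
Computing the sequence terms:
1, 4, 5, 9, 14, 23, 37, 60, 97

97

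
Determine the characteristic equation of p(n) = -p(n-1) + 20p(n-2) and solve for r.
Substitute p(n) = rⁿ and divide through by rⁿ⁻²: r² + r - 20 = 0
Factor: (r - 4)(r + 5) = 0, so r = 4, -5.
General solution: p(n) = A·4ⁿ + B·(-5)ⁿ

Characteristic: r² + r - 20 = 0, Roots: r = 4, -5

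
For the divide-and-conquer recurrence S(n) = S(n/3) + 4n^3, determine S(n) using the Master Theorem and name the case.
Master Theorem template: S(n) = a·S(n/b) + f(n).
Here: a=1, b=3, f(n)=4n^3
Compute log_b(a) = log_3(1) = 0.
f(n) = 4n^3 = Ω(n^(0+ε)) with ε = 3, and the regularity condition holds (a·f(n/b) = (a/b^3)·f(n) with a/b^3 = 3^-3 < 1). Case 3: S(n) = Θ(f(n)) = Θ(n^3).

Case 3: S(n) = Θ(n^3)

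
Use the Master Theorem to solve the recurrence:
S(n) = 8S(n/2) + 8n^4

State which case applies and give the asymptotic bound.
Master Theorem template: S(n) = a·S(n/b) + f(n).
Here: a=8, b=2, f(n)=8n^4
Compute log_b(a) = log_2(8) = 3.
f(n) = 8n^4 = Ω(n^(3+ε)) with ε = 1, and the regularity condition holds (a·f(n/b) = (a/b^4)·f(n) with a/b^4 = 2^-1 < 1). Case 3: S(n) = Θ(f(n)) = Θ(n^4).

Case 3: S(n) = Θ(n^4)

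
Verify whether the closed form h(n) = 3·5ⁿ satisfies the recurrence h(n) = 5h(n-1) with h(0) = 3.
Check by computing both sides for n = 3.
From the recurrence with h(0) = 3:
  h(0) = 3, h(1) = 15, h(2) = 75, h(3) = 375
  so the recurrence gives h(3) = 375.
From the proposed closed form h(n) = 3·5ⁿ:
  h(3) = 375.
Both sides give 375 at n = 3, and the initial condition(s) match, so the closed form is consistent.

Yes, the closed form is correct.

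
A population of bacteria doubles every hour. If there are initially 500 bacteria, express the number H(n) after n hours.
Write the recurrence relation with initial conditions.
Each hour multiplies the count by 2, so the count after n hours depends only on the count after n-1 hours: H(n) = 2 × H(n-1). The starting count gives H(0) = 500.
Unrolling n times gives the closed form H(n) = 500 × 2ⁿ.

H(n) = 2 × H(n-1), H(0) = 500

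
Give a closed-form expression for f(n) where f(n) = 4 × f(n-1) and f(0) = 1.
Recurrence: f(n) = 4 × f(n-1), initial: f(0) = 1.
Each term is 4 times the previous, so this is geometric with ratio 4. After n steps: f(n) = f(0)·4ⁿ = 4ⁿ.

f(n) = 4ⁿ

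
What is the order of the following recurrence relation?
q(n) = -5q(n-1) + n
The order is the largest lag k for which q(n-k) appears. Here the deepest term is q(n-1) (the n term is non-homogeneous and does not affect the order), so the order is 1.

Order 1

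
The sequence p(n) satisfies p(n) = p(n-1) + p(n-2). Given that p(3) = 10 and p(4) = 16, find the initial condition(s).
Work backwards using p(k) = p(k+2) - p(k+1):
p(2) = p(4) - p(3) = 16 - 10 = 6
p(1) = p(3) - p(2) = 10 - 6 = 4
p(0) = p(2) - p(1) = 6 - 4 = 2

p(0) = 2, p(1) = 4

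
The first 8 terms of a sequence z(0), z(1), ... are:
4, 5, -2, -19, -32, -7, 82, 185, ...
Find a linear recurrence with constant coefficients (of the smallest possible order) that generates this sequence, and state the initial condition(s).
Look for the lowest-order linear relation among consecutive terms.
Observation: z(n) - 2·z(n-1) - (-3)·z(n-2) = 0 holds for the shown terms, and no order-1 relation z(n) = α·z(n-1) + β fits.
Check at n=3: 2·-2 + (-3)·5 = -19. ✓

z(n) = 2z(n-1) - 3z(n-2), z(0) = 4, z(1) = 5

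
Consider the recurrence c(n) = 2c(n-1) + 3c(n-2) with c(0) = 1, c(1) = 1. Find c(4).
Computing the sequence terms:
1, 1, 5, 13, 41

41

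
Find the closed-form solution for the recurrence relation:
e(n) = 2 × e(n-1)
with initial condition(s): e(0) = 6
Recurrence: e(n) = 2 × e(n-1), initial: e(0) = 6.
Each term is 2 times the previous, so this is geometric with ratio 2. After n steps: e(n) = e(0)·2ⁿ = 6·2ⁿ.

e(n) = 6·2ⁿ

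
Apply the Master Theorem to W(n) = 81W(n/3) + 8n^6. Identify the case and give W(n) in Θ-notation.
Master Theorem template: W(n) = a·W(n/b) + f(n).
Here: a=81, b=3, f(n)=8n^6
Compute log_b(a) = log_3(81) = 4.
f(n) = 8n^6 = Ω(n^(4+ε)) with ε = 2, and the regularity condition holds (a·f(n/b) = (a/b^6)·f(n) with a/b^6 = 3^-2 < 1). Case 3: W(n) = Θ(f(n)) = Θ(n^6).

Case 3: W(n) = Θ(n^6)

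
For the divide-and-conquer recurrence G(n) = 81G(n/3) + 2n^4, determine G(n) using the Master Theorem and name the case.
Master Theorem template: G(n) = a·G(n/b) + f(n).
Here: a=81, b=3, f(n)=2n^4
Compute log_b(a) = log_3(81) = 4.
f(n) = 2n^4 = Θ(n^4). Case 2: G(n) = Θ(n^4 log n).

Case 2: G(n) = Θ(n^4 log n)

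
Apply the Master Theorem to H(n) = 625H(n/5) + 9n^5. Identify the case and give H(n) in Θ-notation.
Master Theorem template: H(n) = a·H(n/b) + f(n).
Here: a=625, b=5, f(n)=9n^5
Compute log_b(a) = log_5(625) = 4.
f(n) = 9n^5 = Ω(n^(4+ε)) with ε = 1, and the regularity condition holds (a·f(n/b) = (a/b^5)·f(n) with a/b^5 = 5^-1 < 1). Case 3: H(n) = Θ(f(n)) = Θ(n^5).

Case 3: H(n) = Θ(n^5)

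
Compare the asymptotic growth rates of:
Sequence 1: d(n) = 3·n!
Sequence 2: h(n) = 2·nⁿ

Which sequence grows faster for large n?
Comparing growth rates:
Growth-rate hierarchy: log n ≺ any polynomial ≺ any exponential cⁿ (c>1) ≺ n! ≺ nⁿ.
super-exponential nⁿ dominates factorial asymptotically.

h(n) grows faster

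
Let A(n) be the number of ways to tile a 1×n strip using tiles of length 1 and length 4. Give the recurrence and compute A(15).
Condition on the last tile: it has length 1 (leaving a 1×(n-1) strip) or length 4 (leaving a 1×(n-4) strip), so A(n) = A(n-1) + A(n-4) (order-4 linear recurrence).
For 0 ≤ i < 4 only unit tiles fit, so A(i) = 1.
Iterating the recurrence: A(4) = 2, A(5) = 3, A(6) = 4, A(7) = 5, A(8) = 7, A(9) = 10, A(10) = 14, A(11) = 19, A(12) = 26, A(13) = 36, A(14) = 50, A(15) = 69.

A(n) = A(n-1) + A(n-4), with A(i) = 1 for 0 ≤ i < 4; A(15) = 69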